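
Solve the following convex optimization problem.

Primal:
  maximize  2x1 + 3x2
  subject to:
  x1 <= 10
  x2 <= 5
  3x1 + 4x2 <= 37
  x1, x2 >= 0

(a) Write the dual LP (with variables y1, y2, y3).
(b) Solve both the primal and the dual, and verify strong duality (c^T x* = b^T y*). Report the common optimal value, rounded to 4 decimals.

The standard primal-dual pair for 'max c^T x s.t. A x <= b, x >= 0' is:
  Dual:  min b^T y  s.t.  A^T y >= c,  y >= 0.

So the dual LP is:
  minimize  10y1 + 5y2 + 37y3
  subject to:
    y1 + 3y3 >= 2
    y2 + 4y3 >= 3
    y1, y2, y3 >= 0

Solving the primal: x* = (5.6667, 5).
  primal value c^T x* = 26.3333.
Solving the dual: y* = (0, 0.3333, 0.6667).
  dual value b^T y* = 26.3333.
Strong duality: c^T x* = b^T y*. Confirmed.

26.3333


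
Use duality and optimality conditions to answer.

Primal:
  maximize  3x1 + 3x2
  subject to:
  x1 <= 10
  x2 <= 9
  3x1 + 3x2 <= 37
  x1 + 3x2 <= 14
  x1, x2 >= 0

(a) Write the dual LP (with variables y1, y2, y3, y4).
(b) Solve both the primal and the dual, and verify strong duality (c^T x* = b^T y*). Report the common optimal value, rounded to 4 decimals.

The standard primal-dual pair for 'max c^T x s.t. A x <= b, x >= 0' is:
  Dual:  min b^T y  s.t.  A^T y >= c,  y >= 0.

So the dual LP is:
  minimize  10y1 + 9y2 + 37y3 + 14y4
  subject to:
    y1 + 3y3 + y4 >= 3
    y2 + 3y3 + 3y4 >= 3
    y1, y2, y3, y4 >= 0

Solving the primal: x* = (10, 1.3333).
  primal value c^T x* = 34.
Solving the dual: y* = (2, 0, 0, 1).
  dual value b^T y* = 34.
Strong duality: c^T x* = b^T y*. Confirmed.

34


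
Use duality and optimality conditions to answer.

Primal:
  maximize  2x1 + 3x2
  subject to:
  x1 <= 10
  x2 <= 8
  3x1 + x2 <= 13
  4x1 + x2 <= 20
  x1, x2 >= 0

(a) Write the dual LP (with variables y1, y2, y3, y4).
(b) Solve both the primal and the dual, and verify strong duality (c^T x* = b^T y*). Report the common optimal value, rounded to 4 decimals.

The standard primal-dual pair for 'max c^T x s.t. A x <= b, x >= 0' is:
  Dual:  min b^T y  s.t.  A^T y >= c,  y >= 0.

So the dual LP is:
  minimize  10y1 + 8y2 + 13y3 + 20y4
  subject to:
    y1 + 3y3 + 4y4 >= 2
    y2 + y3 + y4 >= 3
    y1, y2, y3, y4 >= 0

Solving the primal: x* = (1.6667, 8).
  primal value c^T x* = 27.3333.
Solving the dual: y* = (0, 2.3333, 0.6667, 0).
  dual value b^T y* = 27.3333.
Strong duality: c^T x* = b^T y*. Confirmed.

27.3333


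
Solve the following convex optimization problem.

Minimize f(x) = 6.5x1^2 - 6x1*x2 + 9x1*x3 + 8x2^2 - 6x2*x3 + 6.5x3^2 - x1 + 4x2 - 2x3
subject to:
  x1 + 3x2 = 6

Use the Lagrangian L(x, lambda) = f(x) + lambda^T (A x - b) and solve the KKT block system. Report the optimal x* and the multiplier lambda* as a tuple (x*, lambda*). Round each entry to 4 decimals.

Form the Lagrangian:
  L(x, lambda) = (1/2) x^T Q x + c^T x + lambda^T (A x - b)
Stationarity (grad_x L = 0): Q x + c + A^T lambda = 0.
Primal feasibility: A x = b.

This gives the KKT block system:
  [ Q   A^T ] [ x     ]   [-c ]
  [ A    0  ] [ lambda ] = [ b ]

Solving the linear system:
  x*      = (1.389, 1.537, -0.0984)
  lambda* = (-6.9495)
  f(x*)   = 23.3263

x* = (1.389, 1.537, -0.0984), lambda* = (-6.9495)


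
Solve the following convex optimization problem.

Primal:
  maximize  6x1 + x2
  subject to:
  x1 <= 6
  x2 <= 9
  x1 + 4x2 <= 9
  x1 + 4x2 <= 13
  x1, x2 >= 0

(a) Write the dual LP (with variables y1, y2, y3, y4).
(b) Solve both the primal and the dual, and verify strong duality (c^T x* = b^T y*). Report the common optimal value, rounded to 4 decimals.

The standard primal-dual pair for 'max c^T x s.t. A x <= b, x >= 0' is:
  Dual:  min b^T y  s.t.  A^T y >= c,  y >= 0.

So the dual LP is:
  minimize  6y1 + 9y2 + 9y3 + 13y4
  subject to:
    y1 + y3 + y4 >= 6
    y2 + 4y3 + 4y4 >= 1
    y1, y2, y3, y4 >= 0

Solving the primal: x* = (6, 0.75).
  primal value c^T x* = 36.75.
Solving the dual: y* = (5.75, 0, 0.25, 0).
  dual value b^T y* = 36.75.
Strong duality: c^T x* = b^T y*. Confirmed.

36.75


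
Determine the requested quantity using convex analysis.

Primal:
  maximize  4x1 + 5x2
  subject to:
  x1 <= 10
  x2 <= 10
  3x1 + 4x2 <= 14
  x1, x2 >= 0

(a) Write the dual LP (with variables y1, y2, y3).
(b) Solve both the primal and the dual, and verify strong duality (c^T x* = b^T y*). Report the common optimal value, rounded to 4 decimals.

The standard primal-dual pair for 'max c^T x s.t. A x <= b, x >= 0' is:
  Dual:  min b^T y  s.t.  A^T y >= c,  y >= 0.

So the dual LP is:
  minimize  10y1 + 10y2 + 14y3
  subject to:
    y1 + 3y3 >= 4
    y2 + 4y3 >= 5
    y1, y2, y3 >= 0

Solving the primal: x* = (4.6667, 0).
  primal value c^T x* = 18.6667.
Solving the dual: y* = (0, 0, 1.3333).
  dual value b^T y* = 18.6667.
Strong duality: c^T x* = b^T y*. Confirmed.

18.6667


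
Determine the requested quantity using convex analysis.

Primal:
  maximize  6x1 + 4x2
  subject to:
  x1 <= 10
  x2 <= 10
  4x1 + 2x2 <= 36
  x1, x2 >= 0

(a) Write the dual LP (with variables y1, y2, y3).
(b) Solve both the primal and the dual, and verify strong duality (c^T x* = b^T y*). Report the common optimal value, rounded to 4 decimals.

The standard primal-dual pair for 'max c^T x s.t. A x <= b, x >= 0' is:
  Dual:  min b^T y  s.t.  A^T y >= c,  y >= 0.

So the dual LP is:
  minimize  10y1 + 10y2 + 36y3
  subject to:
    y1 + 4y3 >= 6
    y2 + 2y3 >= 4
    y1, y2, y3 >= 0

Solving the primal: x* = (4, 10).
  primal value c^T x* = 64.
Solving the dual: y* = (0, 1, 1.5).
  dual value b^T y* = 64.
Strong duality: c^T x* = b^T y*. Confirmed.

64


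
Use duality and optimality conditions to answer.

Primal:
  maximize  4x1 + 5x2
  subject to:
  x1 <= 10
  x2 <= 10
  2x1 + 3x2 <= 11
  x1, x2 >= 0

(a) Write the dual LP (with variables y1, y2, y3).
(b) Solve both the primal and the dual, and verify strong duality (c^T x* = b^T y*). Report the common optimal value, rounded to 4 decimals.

The standard primal-dual pair for 'max c^T x s.t. A x <= b, x >= 0' is:
  Dual:  min b^T y  s.t.  A^T y >= c,  y >= 0.

So the dual LP is:
  minimize  10y1 + 10y2 + 11y3
  subject to:
    y1 + 2y3 >= 4
    y2 + 3y3 >= 5
    y1, y2, y3 >= 0

Solving the primal: x* = (5.5, 0).
  primal value c^T x* = 22.
Solving the dual: y* = (0, 0, 2).
  dual value b^T y* = 22.
Strong duality: c^T x* = b^T y*. Confirmed.

22


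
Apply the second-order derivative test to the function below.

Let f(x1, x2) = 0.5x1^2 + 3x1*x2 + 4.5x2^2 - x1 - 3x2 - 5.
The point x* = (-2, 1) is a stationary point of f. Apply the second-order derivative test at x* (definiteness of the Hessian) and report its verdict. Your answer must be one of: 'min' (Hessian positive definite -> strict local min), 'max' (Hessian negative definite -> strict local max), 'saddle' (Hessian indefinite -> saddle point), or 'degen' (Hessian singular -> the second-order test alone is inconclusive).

Compute the Hessian H = grad^2 f:
  H = [[1, 3], [3, 9]]
Verify stationarity: grad f(x*) = H x* + g = (0, 0).
Eigenvalues of H: 0, 10.
H has a zero eigenvalue (singular; positive semidefinite but not definite), so H is neither positive definite, negative definite, nor indefinite. The second-order test alone is inconclusive -> degen.
(Indeed, f is constant along the null direction of H through x*, so x* is not a strict local extremum.)

degen


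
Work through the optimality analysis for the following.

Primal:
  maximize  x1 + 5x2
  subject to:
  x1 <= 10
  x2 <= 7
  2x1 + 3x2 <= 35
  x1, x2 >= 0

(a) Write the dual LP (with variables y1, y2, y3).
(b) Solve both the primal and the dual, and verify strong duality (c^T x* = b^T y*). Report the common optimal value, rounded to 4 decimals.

The standard primal-dual pair for 'max c^T x s.t. A x <= b, x >= 0' is:
  Dual:  min b^T y  s.t.  A^T y >= c,  y >= 0.

So the dual LP is:
  minimize  10y1 + 7y2 + 35y3
  subject to:
    y1 + 2y3 >= 1
    y2 + 3y3 >= 5
    y1, y2, y3 >= 0

Solving the primal: x* = (7, 7).
  primal value c^T x* = 42.
Solving the dual: y* = (0, 3.5, 0.5).
  dual value b^T y* = 42.
Strong duality: c^T x* = b^T y*. Confirmed.

42


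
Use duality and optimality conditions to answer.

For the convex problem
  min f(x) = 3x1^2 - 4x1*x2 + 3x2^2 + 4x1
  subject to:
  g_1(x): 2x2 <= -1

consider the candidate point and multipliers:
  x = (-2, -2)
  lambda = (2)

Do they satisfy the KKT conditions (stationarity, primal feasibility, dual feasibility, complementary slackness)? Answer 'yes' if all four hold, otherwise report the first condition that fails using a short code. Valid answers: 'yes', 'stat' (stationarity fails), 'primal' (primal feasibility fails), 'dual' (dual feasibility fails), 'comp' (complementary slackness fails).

Gradient of f: grad f(x) = Q x + c = (0, -4)
Constraint values g_i(x) = a_i^T x - b_i:
  g_1((-2, -2)) = -3
Stationarity residual: grad f(x) + sum_i lambda_i a_i = (0, 0)
  -> stationarity OK
Primal feasibility (all g_i <= 0): OK
Dual feasibility (all lambda_i >= 0): OK
Complementary slackness (lambda_i * g_i(x) = 0 for all i): FAILS

Verdict: the first failing condition is complementary_slackness -> comp.

comp


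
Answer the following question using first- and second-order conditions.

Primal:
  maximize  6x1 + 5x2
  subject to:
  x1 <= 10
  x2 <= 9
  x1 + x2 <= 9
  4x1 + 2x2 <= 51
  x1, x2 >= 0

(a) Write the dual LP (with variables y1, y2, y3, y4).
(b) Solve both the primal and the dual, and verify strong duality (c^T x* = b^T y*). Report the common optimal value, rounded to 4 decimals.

The standard primal-dual pair for 'max c^T x s.t. A x <= b, x >= 0' is:
  Dual:  min b^T y  s.t.  A^T y >= c,  y >= 0.

So the dual LP is:
  minimize  10y1 + 9y2 + 9y3 + 51y4
  subject to:
    y1 + y3 + 4y4 >= 6
    y2 + y3 + 2y4 >= 5
    y1, y2, y3, y4 >= 0

Solving the primal: x* = (9, 0).
  primal value c^T x* = 54.
Solving the dual: y* = (0, 0, 6, 0).
  dual value b^T y* = 54.
Strong duality: c^T x* = b^T y*. Confirmed.

54


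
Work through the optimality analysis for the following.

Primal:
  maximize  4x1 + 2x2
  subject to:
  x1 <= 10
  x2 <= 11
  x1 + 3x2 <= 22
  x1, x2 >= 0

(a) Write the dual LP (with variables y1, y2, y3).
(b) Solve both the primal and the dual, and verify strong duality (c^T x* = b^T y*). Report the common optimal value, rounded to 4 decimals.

The standard primal-dual pair for 'max c^T x s.t. A x <= b, x >= 0' is:
  Dual:  min b^T y  s.t.  A^T y >= c,  y >= 0.

So the dual LP is:
  minimize  10y1 + 11y2 + 22y3
  subject to:
    y1 + y3 >= 4
    y2 + 3y3 >= 2
    y1, y2, y3 >= 0

Solving the primal: x* = (10, 4).
  primal value c^T x* = 48.
Solving the dual: y* = (3.3333, 0, 0.6667).
  dual value b^T y* = 48.
Strong duality: c^T x* = b^T y*. Confirmed.

48


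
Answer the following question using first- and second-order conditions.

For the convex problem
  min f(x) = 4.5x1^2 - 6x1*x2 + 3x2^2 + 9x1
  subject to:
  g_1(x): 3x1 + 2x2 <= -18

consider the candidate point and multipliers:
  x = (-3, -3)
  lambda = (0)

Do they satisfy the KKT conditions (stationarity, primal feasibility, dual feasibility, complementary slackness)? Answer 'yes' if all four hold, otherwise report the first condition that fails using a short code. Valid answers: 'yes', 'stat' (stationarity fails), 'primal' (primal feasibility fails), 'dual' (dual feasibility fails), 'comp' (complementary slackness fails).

Gradient of f: grad f(x) = Q x + c = (0, 0)
Constraint values g_i(x) = a_i^T x - b_i:
  g_1((-3, -3)) = 3
Stationarity residual: grad f(x) + sum_i lambda_i a_i = (0, 0)
  -> stationarity OK
Primal feasibility (all g_i <= 0): FAILS
Dual feasibility (all lambda_i >= 0): OK
Complementary slackness (lambda_i * g_i(x) = 0 for all i): OK

Verdict: the first failing condition is primal_feasibility -> primal.

primal


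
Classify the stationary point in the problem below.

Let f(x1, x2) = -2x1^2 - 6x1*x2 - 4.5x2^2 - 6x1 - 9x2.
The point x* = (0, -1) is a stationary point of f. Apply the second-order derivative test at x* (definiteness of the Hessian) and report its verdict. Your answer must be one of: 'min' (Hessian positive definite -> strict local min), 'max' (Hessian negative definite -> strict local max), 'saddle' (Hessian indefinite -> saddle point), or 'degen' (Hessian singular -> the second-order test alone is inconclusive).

Compute the Hessian H = grad^2 f:
  H = [[-4, -6], [-6, -9]]
Verify stationarity: grad f(x*) = H x* + g = (0, 0).
Eigenvalues of H: -13, 0.
H has a zero eigenvalue (singular; negative semidefinite but not definite), so H is neither positive definite, negative definite, nor indefinite. The second-order test alone is inconclusive -> degen.
(Indeed, f is constant along the null direction of H through x*, so x* is not a strict local extremum.)

degen


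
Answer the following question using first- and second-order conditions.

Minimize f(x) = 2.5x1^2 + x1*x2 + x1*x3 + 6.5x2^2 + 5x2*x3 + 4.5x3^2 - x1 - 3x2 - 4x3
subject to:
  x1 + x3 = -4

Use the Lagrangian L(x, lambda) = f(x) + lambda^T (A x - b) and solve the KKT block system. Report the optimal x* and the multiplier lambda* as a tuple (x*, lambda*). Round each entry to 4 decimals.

Form the Lagrangian:
  L(x, lambda) = (1/2) x^T Q x + c^T x + lambda^T (A x - b)
Stationarity (grad_x L = 0): Q x + c + A^T lambda = 0.
Primal feasibility: A x = b.

This gives the KKT block system:
  [ Q   A^T ] [ x     ]   [-c ]
  [ A    0  ] [ lambda ] = [ b ]

Solving the linear system:
  x*      = (-2.5929, 0.9714, -1.4071)
  lambda* = (14.4)
  f(x*)   = 31.4536

x* = (-2.5929, 0.9714, -1.4071), lambda* = (14.4)


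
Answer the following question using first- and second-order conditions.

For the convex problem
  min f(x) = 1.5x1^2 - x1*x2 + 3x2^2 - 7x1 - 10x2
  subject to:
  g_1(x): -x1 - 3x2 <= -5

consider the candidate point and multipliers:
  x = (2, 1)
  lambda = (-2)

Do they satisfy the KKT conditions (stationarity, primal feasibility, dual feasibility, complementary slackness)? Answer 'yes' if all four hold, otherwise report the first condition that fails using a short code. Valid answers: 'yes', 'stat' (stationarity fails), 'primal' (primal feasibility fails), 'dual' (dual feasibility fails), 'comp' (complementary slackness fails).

Gradient of f: grad f(x) = Q x + c = (-2, -6)
Constraint values g_i(x) = a_i^T x - b_i:
  g_1((2, 1)) = 0
Stationarity residual: grad f(x) + sum_i lambda_i a_i = (0, 0)
  -> stationarity OK
Primal feasibility (all g_i <= 0): OK
Dual feasibility (all lambda_i >= 0): FAILS
Complementary slackness (lambda_i * g_i(x) = 0 for all i): OK

Verdict: the first failing condition is dual_feasibility -> dual.

dual


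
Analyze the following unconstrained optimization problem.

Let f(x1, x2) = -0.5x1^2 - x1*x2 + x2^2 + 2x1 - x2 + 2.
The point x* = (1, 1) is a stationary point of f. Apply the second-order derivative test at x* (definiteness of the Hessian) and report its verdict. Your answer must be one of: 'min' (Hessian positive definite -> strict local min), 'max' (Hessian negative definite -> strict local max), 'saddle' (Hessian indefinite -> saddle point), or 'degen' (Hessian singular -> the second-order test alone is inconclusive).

Compute the Hessian H = grad^2 f:
  H = [[-1, -1], [-1, 2]]
Verify stationarity: grad f(x*) = H x* + g = (0, 0).
Eigenvalues of H: -1.3028, 2.3028.
Eigenvalues have mixed signs, so H is indefinite -> x* is a saddle point.

saddle


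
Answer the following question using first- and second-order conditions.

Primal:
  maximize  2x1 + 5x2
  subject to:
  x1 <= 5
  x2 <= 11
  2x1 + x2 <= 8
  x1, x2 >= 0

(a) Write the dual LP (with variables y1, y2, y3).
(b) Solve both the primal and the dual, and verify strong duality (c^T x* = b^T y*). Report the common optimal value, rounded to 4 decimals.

The standard primal-dual pair for 'max c^T x s.t. A x <= b, x >= 0' is:
  Dual:  min b^T y  s.t.  A^T y >= c,  y >= 0.

So the dual LP is:
  minimize  5y1 + 11y2 + 8y3
  subject to:
    y1 + 2y3 >= 2
    y2 + y3 >= 5
    y1, y2, y3 >= 0

Solving the primal: x* = (0, 8).
  primal value c^T x* = 40.
Solving the dual: y* = (0, 0, 5).
  dual value b^T y* = 40.
Strong duality: c^T x* = b^T y*. Confirmed.

40


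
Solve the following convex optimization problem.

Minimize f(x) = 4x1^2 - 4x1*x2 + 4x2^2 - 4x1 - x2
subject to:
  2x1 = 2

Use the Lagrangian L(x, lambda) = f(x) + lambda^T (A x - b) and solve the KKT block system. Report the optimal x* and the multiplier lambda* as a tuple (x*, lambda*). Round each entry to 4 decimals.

Form the Lagrangian:
  L(x, lambda) = (1/2) x^T Q x + c^T x + lambda^T (A x - b)
Stationarity (grad_x L = 0): Q x + c + A^T lambda = 0.
Primal feasibility: A x = b.

This gives the KKT block system:
  [ Q   A^T ] [ x     ]   [-c ]
  [ A    0  ] [ lambda ] = [ b ]

Solving the linear system:
  x*      = (1, 0.625)
  lambda* = (-0.75)
  f(x*)   = -1.5625

x* = (1, 0.625), lambda* = (-0.75)


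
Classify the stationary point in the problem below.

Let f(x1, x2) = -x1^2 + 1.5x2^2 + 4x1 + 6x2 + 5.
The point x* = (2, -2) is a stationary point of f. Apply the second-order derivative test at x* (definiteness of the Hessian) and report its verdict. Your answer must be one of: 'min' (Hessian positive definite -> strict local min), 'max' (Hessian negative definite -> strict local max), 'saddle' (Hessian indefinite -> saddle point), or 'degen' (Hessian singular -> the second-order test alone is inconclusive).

Compute the Hessian H = grad^2 f:
  H = [[-2, 0], [0, 3]]
Verify stationarity: grad f(x*) = H x* + g = (0, 0).
Eigenvalues of H: -2, 3.
Eigenvalues have mixed signs, so H is indefinite -> x* is a saddle point.

saddle


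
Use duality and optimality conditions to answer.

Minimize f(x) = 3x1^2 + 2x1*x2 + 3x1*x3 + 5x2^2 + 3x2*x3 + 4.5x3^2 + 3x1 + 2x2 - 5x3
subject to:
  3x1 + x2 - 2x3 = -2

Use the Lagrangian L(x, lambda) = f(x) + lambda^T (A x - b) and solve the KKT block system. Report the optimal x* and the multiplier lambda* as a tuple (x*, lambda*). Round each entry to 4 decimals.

Form the Lagrangian:
  L(x, lambda) = (1/2) x^T Q x + c^T x + lambda^T (A x - b)
Stationarity (grad_x L = 0): Q x + c + A^T lambda = 0.
Primal feasibility: A x = b.

This gives the KKT block system:
  [ Q   A^T ] [ x     ]   [-c ]
  [ A    0  ] [ lambda ] = [ b ]

Solving the linear system:
  x*      = (-0.2492, -0.218, 0.5172)
  lambda* = (-0.8734)
  f(x*)   = -2.7582

x* = (-0.2492, -0.218, 0.5172), lambda* = (-0.8734)


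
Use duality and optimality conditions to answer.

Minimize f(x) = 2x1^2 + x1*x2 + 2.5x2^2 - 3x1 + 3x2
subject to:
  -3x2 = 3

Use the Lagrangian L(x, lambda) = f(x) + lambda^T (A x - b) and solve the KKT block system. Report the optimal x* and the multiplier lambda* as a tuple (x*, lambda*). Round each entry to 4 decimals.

Form the Lagrangian:
  L(x, lambda) = (1/2) x^T Q x + c^T x + lambda^T (A x - b)
Stationarity (grad_x L = 0): Q x + c + A^T lambda = 0.
Primal feasibility: A x = b.

This gives the KKT block system:
  [ Q   A^T ] [ x     ]   [-c ]
  [ A    0  ] [ lambda ] = [ b ]

Solving the linear system:
  x*      = (1, -1)
  lambda* = (-0.3333)
  f(x*)   = -2.5

x* = (1, -1), lambda* = (-0.3333)


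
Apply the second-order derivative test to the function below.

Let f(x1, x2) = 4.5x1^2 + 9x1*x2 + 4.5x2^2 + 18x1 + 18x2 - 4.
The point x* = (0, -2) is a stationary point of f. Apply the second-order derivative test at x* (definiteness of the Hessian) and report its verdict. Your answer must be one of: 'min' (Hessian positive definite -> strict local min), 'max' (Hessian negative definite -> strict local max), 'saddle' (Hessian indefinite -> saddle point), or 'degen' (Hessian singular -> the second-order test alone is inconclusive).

Compute the Hessian H = grad^2 f:
  H = [[9, 9], [9, 9]]
Verify stationarity: grad f(x*) = H x* + g = (0, 0).
Eigenvalues of H: 0, 18.
H has a zero eigenvalue (singular; positive semidefinite but not definite), so H is neither positive definite, negative definite, nor indefinite. The second-order test alone is inconclusive -> degen.
(Indeed, f is constant along the null direction of H through x*, so x* is not a strict local extremum.)

degen


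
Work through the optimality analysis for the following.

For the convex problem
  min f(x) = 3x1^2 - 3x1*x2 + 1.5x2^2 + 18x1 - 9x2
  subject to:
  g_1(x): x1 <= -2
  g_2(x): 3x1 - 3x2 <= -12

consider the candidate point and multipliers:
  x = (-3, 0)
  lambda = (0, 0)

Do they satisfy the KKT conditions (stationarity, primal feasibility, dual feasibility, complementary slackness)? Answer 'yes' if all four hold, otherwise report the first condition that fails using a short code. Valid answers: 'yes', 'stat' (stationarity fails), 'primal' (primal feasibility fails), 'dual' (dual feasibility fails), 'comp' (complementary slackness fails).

Gradient of f: grad f(x) = Q x + c = (0, 0)
Constraint values g_i(x) = a_i^T x - b_i:
  g_1((-3, 0)) = -1
  g_2((-3, 0)) = 3
Stationarity residual: grad f(x) + sum_i lambda_i a_i = (0, 0)
  -> stationarity OK
Primal feasibility (all g_i <= 0): FAILS
Dual feasibility (all lambda_i >= 0): OK
Complementary slackness (lambda_i * g_i(x) = 0 for all i): OK

Verdict: the first failing condition is primal_feasibility -> primal.

primal


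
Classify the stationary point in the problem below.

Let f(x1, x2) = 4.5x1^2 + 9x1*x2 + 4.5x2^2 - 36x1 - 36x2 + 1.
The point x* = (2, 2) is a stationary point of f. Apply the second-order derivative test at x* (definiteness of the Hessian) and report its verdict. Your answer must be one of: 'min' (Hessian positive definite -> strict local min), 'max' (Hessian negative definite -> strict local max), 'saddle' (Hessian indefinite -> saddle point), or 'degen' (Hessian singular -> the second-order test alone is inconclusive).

Compute the Hessian H = grad^2 f:
  H = [[9, 9], [9, 9]]
Verify stationarity: grad f(x*) = H x* + g = (0, 0).
Eigenvalues of H: 0, 18.
H has a zero eigenvalue (singular; positive semidefinite but not definite), so H is neither positive definite, negative definite, nor indefinite. The second-order test alone is inconclusive -> degen.
(Indeed, f is constant along the null direction of H through x*, so x* is not a strict local extremum.)

degen


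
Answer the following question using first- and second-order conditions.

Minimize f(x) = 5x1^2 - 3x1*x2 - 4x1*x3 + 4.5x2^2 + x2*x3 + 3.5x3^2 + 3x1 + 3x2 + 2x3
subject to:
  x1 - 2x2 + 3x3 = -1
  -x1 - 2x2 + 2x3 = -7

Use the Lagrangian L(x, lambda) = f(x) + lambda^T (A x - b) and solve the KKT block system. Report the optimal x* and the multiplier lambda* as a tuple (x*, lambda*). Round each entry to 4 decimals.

Form the Lagrangian:
  L(x, lambda) = (1/2) x^T Q x + c^T x + lambda^T (A x - b)
Stationarity (grad_x L = 0): Q x + c + A^T lambda = 0.
Primal feasibility: A x = b.

This gives the KKT block system:
  [ Q   A^T ] [ x     ]   [-c ]
  [ A    0  ] [ lambda ] = [ b ]

Solving the linear system:
  x*      = (2.9039, 2.2403, 0.1922)
  lambda* = (-8.6137, 15.9353)
  f(x*)   = 59.3752

x* = (2.9039, 2.2403, 0.1922), lambda* = (-8.6137, 15.9353)


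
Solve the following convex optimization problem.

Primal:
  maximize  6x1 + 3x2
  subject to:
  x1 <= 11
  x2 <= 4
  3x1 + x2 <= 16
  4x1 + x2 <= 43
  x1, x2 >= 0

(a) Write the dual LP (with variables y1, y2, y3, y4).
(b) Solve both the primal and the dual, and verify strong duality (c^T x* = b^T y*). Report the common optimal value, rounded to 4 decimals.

The standard primal-dual pair for 'max c^T x s.t. A x <= b, x >= 0' is:
  Dual:  min b^T y  s.t.  A^T y >= c,  y >= 0.

So the dual LP is:
  minimize  11y1 + 4y2 + 16y3 + 43y4
  subject to:
    y1 + 3y3 + 4y4 >= 6
    y2 + y3 + y4 >= 3
    y1, y2, y3, y4 >= 0

Solving the primal: x* = (4, 4).
  primal value c^T x* = 36.
Solving the dual: y* = (0, 1, 2, 0).
  dual value b^T y* = 36.
Strong duality: c^T x* = b^T y*. Confirmed.

36


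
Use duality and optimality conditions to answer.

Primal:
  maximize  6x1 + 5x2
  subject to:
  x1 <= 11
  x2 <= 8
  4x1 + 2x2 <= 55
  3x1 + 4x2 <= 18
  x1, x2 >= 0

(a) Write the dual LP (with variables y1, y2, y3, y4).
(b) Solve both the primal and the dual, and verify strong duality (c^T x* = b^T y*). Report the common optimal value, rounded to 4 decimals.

The standard primal-dual pair for 'max c^T x s.t. A x <= b, x >= 0' is:
  Dual:  min b^T y  s.t.  A^T y >= c,  y >= 0.

So the dual LP is:
  minimize  11y1 + 8y2 + 55y3 + 18y4
  subject to:
    y1 + 4y3 + 3y4 >= 6
    y2 + 2y3 + 4y4 >= 5
    y1, y2, y3, y4 >= 0

Solving the primal: x* = (6, 0).
  primal value c^T x* = 36.
Solving the dual: y* = (0, 0, 0, 2).
  dual value b^T y* = 36.
Strong duality: c^T x* = b^T y*. Confirmed.

36


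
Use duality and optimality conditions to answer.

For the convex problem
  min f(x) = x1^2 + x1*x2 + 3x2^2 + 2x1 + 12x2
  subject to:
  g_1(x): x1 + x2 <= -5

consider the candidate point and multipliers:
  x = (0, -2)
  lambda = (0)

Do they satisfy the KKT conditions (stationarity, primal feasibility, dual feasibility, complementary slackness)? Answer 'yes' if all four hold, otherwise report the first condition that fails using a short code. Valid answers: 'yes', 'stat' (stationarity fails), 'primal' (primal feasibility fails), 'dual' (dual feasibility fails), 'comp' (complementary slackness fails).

Gradient of f: grad f(x) = Q x + c = (0, 0)
Constraint values g_i(x) = a_i^T x - b_i:
  g_1((0, -2)) = 3
Stationarity residual: grad f(x) + sum_i lambda_i a_i = (0, 0)
  -> stationarity OK
Primal feasibility (all g_i <= 0): FAILS
Dual feasibility (all lambda_i >= 0): OK
Complementary slackness (lambda_i * g_i(x) = 0 for all i): OK

Verdict: the first failing condition is primal_feasibility -> primal.

primal


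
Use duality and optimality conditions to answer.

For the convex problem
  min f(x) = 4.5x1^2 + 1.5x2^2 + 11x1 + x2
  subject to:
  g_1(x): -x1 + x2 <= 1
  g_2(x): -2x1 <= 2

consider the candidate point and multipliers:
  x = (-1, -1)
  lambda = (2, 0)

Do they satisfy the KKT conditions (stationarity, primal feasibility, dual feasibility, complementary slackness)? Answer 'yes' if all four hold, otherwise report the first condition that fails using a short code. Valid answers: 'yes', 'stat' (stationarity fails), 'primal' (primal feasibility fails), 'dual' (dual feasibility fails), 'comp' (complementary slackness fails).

Gradient of f: grad f(x) = Q x + c = (2, -2)
Constraint values g_i(x) = a_i^T x - b_i:
  g_1((-1, -1)) = -1
  g_2((-1, -1)) = 0
Stationarity residual: grad f(x) + sum_i lambda_i a_i = (0, 0)
  -> stationarity OK
Primal feasibility (all g_i <= 0): OK
Dual feasibility (all lambda_i >= 0): OK
Complementary slackness (lambda_i * g_i(x) = 0 for all i): FAILS

Verdict: the first failing condition is complementary_slackness -> comp.

comp


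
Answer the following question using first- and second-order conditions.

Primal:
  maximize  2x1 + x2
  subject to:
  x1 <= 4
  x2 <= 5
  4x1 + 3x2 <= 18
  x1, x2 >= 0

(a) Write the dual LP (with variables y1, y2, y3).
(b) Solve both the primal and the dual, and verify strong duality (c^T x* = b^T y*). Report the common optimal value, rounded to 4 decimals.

The standard primal-dual pair for 'max c^T x s.t. A x <= b, x >= 0' is:
  Dual:  min b^T y  s.t.  A^T y >= c,  y >= 0.

So the dual LP is:
  minimize  4y1 + 5y2 + 18y3
  subject to:
    y1 + 4y3 >= 2
    y2 + 3y3 >= 1
    y1, y2, y3 >= 0

Solving the primal: x* = (4, 0.6667).
  primal value c^T x* = 8.6667.
Solving the dual: y* = (0.6667, 0, 0.3333).
  dual value b^T y* = 8.6667.
Strong duality: c^T x* = b^T y*. Confirmed.

8.6667


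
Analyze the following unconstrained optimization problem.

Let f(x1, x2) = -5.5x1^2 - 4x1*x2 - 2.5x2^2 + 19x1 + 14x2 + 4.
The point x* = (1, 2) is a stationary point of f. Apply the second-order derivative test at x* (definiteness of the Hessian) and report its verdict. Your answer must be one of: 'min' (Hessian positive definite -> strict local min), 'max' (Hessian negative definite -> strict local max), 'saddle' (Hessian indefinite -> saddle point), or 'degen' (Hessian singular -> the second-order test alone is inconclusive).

Compute the Hessian H = grad^2 f:
  H = [[-11, -4], [-4, -5]]
Verify stationarity: grad f(x*) = H x* + g = (0, 0).
Eigenvalues of H: -13, -3.
Both eigenvalues < 0, so H is negative definite -> x* is a strict local max.

max


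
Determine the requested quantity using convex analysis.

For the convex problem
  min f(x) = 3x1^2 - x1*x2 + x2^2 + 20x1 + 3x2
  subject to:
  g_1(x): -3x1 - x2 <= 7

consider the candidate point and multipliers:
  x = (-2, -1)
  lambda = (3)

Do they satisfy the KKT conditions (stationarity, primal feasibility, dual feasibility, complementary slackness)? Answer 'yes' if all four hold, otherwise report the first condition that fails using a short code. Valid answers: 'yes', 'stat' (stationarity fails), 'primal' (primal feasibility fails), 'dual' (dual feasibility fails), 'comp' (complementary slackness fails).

Gradient of f: grad f(x) = Q x + c = (9, 3)
Constraint values g_i(x) = a_i^T x - b_i:
  g_1((-2, -1)) = 0
Stationarity residual: grad f(x) + sum_i lambda_i a_i = (0, 0)
  -> stationarity OK
Primal feasibility (all g_i <= 0): OK
Dual feasibility (all lambda_i >= 0): OK
Complementary slackness (lambda_i * g_i(x) = 0 for all i): OK

Verdict: yes, KKT holds.

yes


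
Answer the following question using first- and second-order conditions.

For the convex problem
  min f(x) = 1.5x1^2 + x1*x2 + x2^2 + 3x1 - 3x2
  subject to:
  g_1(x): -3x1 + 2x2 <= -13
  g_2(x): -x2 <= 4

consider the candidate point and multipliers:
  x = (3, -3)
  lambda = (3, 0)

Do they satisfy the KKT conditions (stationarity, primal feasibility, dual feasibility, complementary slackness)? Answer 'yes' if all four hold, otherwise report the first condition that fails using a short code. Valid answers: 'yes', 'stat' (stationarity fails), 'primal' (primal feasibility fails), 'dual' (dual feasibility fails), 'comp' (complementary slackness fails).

Gradient of f: grad f(x) = Q x + c = (9, -6)
Constraint values g_i(x) = a_i^T x - b_i:
  g_1((3, -3)) = -2
  g_2((3, -3)) = -1
Stationarity residual: grad f(x) + sum_i lambda_i a_i = (0, 0)
  -> stationarity OK
Primal feasibility (all g_i <= 0): OK
Dual feasibility (all lambda_i >= 0): OK
Complementary slackness (lambda_i * g_i(x) = 0 for all i): FAILS

Verdict: the first failing condition is complementary_slackness -> comp.

comp


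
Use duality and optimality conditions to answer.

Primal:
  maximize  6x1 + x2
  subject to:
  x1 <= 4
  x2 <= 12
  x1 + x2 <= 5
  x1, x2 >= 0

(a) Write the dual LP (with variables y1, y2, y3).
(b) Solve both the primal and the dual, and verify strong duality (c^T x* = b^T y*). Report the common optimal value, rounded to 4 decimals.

The standard primal-dual pair for 'max c^T x s.t. A x <= b, x >= 0' is:
  Dual:  min b^T y  s.t.  A^T y >= c,  y >= 0.

So the dual LP is:
  minimize  4y1 + 12y2 + 5y3
  subject to:
    y1 + y3 >= 6
    y2 + y3 >= 1
    y1, y2, y3 >= 0

Solving the primal: x* = (4, 1).
  primal value c^T x* = 25.
Solving the dual: y* = (5, 0, 1).
  dual value b^T y* = 25.
Strong duality: c^T x* = b^T y*. Confirmed.

25


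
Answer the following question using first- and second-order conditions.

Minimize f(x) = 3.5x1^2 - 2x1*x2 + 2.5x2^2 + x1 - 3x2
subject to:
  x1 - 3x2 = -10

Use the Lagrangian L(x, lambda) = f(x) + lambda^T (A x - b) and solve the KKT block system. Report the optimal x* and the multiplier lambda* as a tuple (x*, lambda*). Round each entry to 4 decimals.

Form the Lagrangian:
  L(x, lambda) = (1/2) x^T Q x + c^T x + lambda^T (A x - b)
Stationarity (grad_x L = 0): Q x + c + A^T lambda = 0.
Primal feasibility: A x = b.

This gives the KKT block system:
  [ Q   A^T ] [ x     ]   [-c ]
  [ A    0  ] [ lambda ] = [ b ]

Solving the linear system:
  x*      = (0.1786, 3.3929)
  lambda* = (4.5357)
  f(x*)   = 17.6786

x* = (0.1786, 3.3929), lambda* = (4.5357)


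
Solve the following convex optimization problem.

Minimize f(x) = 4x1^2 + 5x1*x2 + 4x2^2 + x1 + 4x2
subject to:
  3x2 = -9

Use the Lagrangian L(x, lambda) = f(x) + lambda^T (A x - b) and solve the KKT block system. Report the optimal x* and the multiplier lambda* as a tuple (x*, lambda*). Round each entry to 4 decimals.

Form the Lagrangian:
  L(x, lambda) = (1/2) x^T Q x + c^T x + lambda^T (A x - b)
Stationarity (grad_x L = 0): Q x + c + A^T lambda = 0.
Primal feasibility: A x = b.

This gives the KKT block system:
  [ Q   A^T ] [ x     ]   [-c ]
  [ A    0  ] [ lambda ] = [ b ]

Solving the linear system:
  x*      = (1.75, -3)
  lambda* = (3.75)
  f(x*)   = 11.75

x* = (1.75, -3), lambda* = (3.75)


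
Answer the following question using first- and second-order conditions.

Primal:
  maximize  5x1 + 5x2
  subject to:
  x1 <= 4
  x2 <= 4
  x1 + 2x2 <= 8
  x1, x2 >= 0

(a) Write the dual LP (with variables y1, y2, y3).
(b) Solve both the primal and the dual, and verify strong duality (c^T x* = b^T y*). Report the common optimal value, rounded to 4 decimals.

The standard primal-dual pair for 'max c^T x s.t. A x <= b, x >= 0' is:
  Dual:  min b^T y  s.t.  A^T y >= c,  y >= 0.

So the dual LP is:
  minimize  4y1 + 4y2 + 8y3
  subject to:
    y1 + y3 >= 5
    y2 + 2y3 >= 5
    y1, y2, y3 >= 0

Solving the primal: x* = (4, 2).
  primal value c^T x* = 30.
Solving the dual: y* = (2.5, 0, 2.5).
  dual value b^T y* = 30.
Strong duality: c^T x* = b^T y*. Confirmed.

30


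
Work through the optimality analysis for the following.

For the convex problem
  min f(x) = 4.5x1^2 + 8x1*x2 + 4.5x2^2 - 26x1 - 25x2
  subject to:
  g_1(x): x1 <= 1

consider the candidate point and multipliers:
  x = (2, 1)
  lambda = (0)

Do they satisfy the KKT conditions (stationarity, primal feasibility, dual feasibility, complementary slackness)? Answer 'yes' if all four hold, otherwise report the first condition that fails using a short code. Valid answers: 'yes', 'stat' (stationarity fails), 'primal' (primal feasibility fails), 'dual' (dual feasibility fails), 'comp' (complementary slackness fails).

Gradient of f: grad f(x) = Q x + c = (0, 0)
Constraint values g_i(x) = a_i^T x - b_i:
  g_1((2, 1)) = 1
Stationarity residual: grad f(x) + sum_i lambda_i a_i = (0, 0)
  -> stationarity OK
Primal feasibility (all g_i <= 0): FAILS
Dual feasibility (all lambda_i >= 0): OK
Complementary slackness (lambda_i * g_i(x) = 0 for all i): OK

Verdict: the first failing condition is primal_feasibility -> primal.

primal


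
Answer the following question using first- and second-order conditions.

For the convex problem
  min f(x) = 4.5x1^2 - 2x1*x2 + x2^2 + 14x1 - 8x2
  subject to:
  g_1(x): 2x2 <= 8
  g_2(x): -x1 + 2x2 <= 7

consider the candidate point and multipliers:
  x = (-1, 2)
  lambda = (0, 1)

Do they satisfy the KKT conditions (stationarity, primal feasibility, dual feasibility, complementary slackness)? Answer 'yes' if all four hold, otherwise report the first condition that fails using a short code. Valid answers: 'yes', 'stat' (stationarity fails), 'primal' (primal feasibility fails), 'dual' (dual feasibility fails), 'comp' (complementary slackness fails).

Gradient of f: grad f(x) = Q x + c = (1, -2)
Constraint values g_i(x) = a_i^T x - b_i:
  g_1((-1, 2)) = -4
  g_2((-1, 2)) = -2
Stationarity residual: grad f(x) + sum_i lambda_i a_i = (0, 0)
  -> stationarity OK
Primal feasibility (all g_i <= 0): OK
Dual feasibility (all lambda_i >= 0): OK
Complementary slackness (lambda_i * g_i(x) = 0 for all i): FAILS

Verdict: the first failing condition is complementary_slackness -> comp.

comp


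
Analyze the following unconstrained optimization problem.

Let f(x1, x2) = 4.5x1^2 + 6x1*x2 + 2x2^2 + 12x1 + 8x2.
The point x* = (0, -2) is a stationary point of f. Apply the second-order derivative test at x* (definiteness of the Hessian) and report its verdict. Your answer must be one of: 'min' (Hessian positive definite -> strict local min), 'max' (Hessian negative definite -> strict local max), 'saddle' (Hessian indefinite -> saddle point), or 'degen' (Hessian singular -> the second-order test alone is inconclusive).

Compute the Hessian H = grad^2 f:
  H = [[9, 6], [6, 4]]
Verify stationarity: grad f(x*) = H x* + g = (0, 0).
Eigenvalues of H: 0, 13.
H has a zero eigenvalue (singular; positive semidefinite but not definite), so H is neither positive definite, negative definite, nor indefinite. The second-order test alone is inconclusive -> degen.
(Indeed, f is constant along the null direction of H through x*, so x* is not a strict local extremum.)

degen


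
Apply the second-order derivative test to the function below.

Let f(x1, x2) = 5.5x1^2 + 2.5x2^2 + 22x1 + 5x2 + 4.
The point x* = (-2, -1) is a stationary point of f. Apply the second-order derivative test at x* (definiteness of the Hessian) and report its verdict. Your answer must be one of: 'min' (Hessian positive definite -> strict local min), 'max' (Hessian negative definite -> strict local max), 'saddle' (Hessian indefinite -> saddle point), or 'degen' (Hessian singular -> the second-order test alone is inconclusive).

Compute the Hessian H = grad^2 f:
  H = [[11, 0], [0, 5]]
Verify stationarity: grad f(x*) = H x* + g = (0, 0).
Eigenvalues of H: 5, 11.
Both eigenvalues > 0, so H is positive definite -> x* is a strict local min.

min


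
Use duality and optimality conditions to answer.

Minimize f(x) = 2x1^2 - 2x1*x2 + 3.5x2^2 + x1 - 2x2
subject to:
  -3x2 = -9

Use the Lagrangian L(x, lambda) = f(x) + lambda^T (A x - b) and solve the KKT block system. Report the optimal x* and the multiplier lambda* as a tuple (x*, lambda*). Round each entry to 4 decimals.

Form the Lagrangian:
  L(x, lambda) = (1/2) x^T Q x + c^T x + lambda^T (A x - b)
Stationarity (grad_x L = 0): Q x + c + A^T lambda = 0.
Primal feasibility: A x = b.

This gives the KKT block system:
  [ Q   A^T ] [ x     ]   [-c ]
  [ A    0  ] [ lambda ] = [ b ]

Solving the linear system:
  x*      = (1.25, 3)
  lambda* = (5.5)
  f(x*)   = 22.375

x* = (1.25, 3), lambda* = (5.5)


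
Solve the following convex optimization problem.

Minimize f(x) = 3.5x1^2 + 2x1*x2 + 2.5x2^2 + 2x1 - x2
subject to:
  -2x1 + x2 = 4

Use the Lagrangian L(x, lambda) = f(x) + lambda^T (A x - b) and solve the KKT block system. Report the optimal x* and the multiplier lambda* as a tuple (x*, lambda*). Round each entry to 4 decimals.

Form the Lagrangian:
  L(x, lambda) = (1/2) x^T Q x + c^T x + lambda^T (A x - b)
Stationarity (grad_x L = 0): Q x + c + A^T lambda = 0.
Primal feasibility: A x = b.

This gives the KKT block system:
  [ Q   A^T ] [ x     ]   [-c ]
  [ A    0  ] [ lambda ] = [ b ]

Solving the linear system:
  x*      = (-1.3714, 1.2571)
  lambda* = (-2.5429)
  f(x*)   = 3.0857

x* = (-1.3714, 1.2571), lambda* = (-2.5429)


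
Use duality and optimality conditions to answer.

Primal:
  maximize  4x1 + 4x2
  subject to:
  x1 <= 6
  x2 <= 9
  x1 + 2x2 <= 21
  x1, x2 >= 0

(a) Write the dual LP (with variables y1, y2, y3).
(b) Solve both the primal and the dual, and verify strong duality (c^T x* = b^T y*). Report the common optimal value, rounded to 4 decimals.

The standard primal-dual pair for 'max c^T x s.t. A x <= b, x >= 0' is:
  Dual:  min b^T y  s.t.  A^T y >= c,  y >= 0.

So the dual LP is:
  minimize  6y1 + 9y2 + 21y3
  subject to:
    y1 + y3 >= 4
    y2 + 2y3 >= 4
    y1, y2, y3 >= 0

Solving the primal: x* = (6, 7.5).
  primal value c^T x* = 54.
Solving the dual: y* = (2, 0, 2).
  dual value b^T y* = 54.
Strong duality: c^T x* = b^T y*. Confirmed.

54


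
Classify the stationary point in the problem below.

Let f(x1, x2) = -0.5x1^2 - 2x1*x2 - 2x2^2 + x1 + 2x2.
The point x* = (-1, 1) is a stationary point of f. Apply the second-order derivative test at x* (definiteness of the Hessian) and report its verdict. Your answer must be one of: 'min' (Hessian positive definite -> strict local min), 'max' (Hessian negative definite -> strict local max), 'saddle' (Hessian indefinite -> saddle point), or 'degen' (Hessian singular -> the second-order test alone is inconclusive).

Compute the Hessian H = grad^2 f:
  H = [[-1, -2], [-2, -4]]
Verify stationarity: grad f(x*) = H x* + g = (0, 0).
Eigenvalues of H: -5, 0.
H has a zero eigenvalue (singular; negative semidefinite but not definite), so H is neither positive definite, negative definite, nor indefinite. The second-order test alone is inconclusive -> degen.
(Indeed, f is constant along the null direction of H through x*, so x* is not a strict local extremum.)

degen
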